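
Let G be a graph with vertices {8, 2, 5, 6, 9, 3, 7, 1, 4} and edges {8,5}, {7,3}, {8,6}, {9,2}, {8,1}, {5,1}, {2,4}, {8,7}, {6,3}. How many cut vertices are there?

Removing 2 increases the component count from 2 to 3, so 2 is a cut vertex.
Removing 8 increases the component count from 2 to 3, so 8 is a cut vertex.
By contrast removing 3 leaves 2 components; it is not a cut vertex. No other vertex is a cut vertex either.

2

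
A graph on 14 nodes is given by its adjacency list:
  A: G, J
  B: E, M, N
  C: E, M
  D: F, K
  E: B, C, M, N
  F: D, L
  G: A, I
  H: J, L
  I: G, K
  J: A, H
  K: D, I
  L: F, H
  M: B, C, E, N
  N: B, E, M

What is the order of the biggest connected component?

9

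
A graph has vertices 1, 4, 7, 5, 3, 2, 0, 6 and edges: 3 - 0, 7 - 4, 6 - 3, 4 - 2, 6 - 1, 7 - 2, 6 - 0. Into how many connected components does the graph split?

5 is isolated — a component by itself.
Starting from 2 we can reach 2, 4, 7. That is one component of size 3.
Starting from 0 we can reach 0, 1, 3, 6. That is one component of size 4.
Total: 3 components.

3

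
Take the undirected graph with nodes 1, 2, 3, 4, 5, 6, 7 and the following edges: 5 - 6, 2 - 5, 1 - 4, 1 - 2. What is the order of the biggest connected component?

7 is isolated — a component by itself.
3 is isolated — a component by itself.
Starting from 1 we can reach 1, 2, 4, 5, 6. That is one component of size 5.
The largest has 5 vertices.

5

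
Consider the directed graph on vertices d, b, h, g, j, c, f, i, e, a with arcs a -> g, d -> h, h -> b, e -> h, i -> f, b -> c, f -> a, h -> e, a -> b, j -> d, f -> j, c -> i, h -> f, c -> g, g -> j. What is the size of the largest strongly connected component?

10

{a, b, c, d, e, f, g, h, i, j} are all mutually reachable — one SCC of size 10.
The largest has 10 vertices.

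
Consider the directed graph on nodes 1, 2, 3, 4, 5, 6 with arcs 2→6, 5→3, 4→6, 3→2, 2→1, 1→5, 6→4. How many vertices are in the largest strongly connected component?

4

{1, 2, 3, 5} are all mutually reachable — one SCC of size 4.
{4, 6} are all mutually reachable — one SCC of size 2.
The largest has 4 vertices.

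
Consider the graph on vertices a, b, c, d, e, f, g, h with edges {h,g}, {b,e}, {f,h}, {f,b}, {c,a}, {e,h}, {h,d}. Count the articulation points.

Removing h increases the component count from 2 to 4, so h is a cut vertex.
By contrast removing g leaves 2 components; it is not a cut vertex. No other vertex is a cut vertex either.

1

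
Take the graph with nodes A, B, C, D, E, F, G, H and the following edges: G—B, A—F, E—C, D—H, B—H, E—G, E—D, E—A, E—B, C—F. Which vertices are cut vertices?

E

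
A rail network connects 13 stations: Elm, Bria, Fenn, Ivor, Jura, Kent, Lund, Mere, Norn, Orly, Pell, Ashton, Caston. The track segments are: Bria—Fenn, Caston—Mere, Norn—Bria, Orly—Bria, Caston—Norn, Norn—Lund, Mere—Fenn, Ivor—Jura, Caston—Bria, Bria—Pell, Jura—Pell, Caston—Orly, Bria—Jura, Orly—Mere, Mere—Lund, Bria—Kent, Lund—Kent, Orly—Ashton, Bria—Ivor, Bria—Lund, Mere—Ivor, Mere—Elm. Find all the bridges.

The edges on the cycle Caston-Norn-Lund-Mere-Orly-Caston are not bridges since each lies on that cycle.
But removing Ashton—Orly disconnects Ashton from Orly; removing Mere—Elm disconnects Mere from Elm — these are bridges.

Ashton-Orly, Elm-Mere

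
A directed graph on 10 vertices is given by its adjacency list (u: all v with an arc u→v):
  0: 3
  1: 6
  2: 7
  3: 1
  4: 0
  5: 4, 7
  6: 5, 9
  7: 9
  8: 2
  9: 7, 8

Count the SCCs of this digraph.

{0, 1, 3, 4, 5, 6} are all mutually reachable — one SCC of size 6.
{2, 7, 8, 9} are all mutually reachable — one SCC of size 4.
That gives 2 strongly connected components.

2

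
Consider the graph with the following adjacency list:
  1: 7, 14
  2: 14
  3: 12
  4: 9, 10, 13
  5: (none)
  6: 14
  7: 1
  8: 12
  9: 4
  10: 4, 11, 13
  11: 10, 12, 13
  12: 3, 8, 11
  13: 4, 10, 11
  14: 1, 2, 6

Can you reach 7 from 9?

The component containing 9 is {3, 4, 8, 9, 10, 11, 12, 13}, and 7 is not in it.

No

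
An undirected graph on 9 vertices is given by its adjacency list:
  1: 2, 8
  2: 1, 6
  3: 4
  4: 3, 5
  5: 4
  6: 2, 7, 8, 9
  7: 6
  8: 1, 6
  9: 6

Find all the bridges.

3-4, 4-5, 6-7, 6-9

The edges on the cycle 6-8-1-2-6 are not bridges since each lies on that cycle.
But removing 3-4 disconnects 3 from 4; removing 6-9 disconnects 6 from 9; removing 6-7 disconnects 6 from 7; removing 5-4 disconnects 5 from 4 — these are bridges.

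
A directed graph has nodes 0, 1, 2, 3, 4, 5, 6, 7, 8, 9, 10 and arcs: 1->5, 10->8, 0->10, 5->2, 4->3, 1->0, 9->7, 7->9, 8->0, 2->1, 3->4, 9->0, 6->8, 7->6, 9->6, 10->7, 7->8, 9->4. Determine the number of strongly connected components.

3

{0, 6, 7, 8, 9, 10} are all mutually reachable — one SCC of size 6.
{1, 2, 5} are all mutually reachable — one SCC of size 3.
{3, 4} are all mutually reachable — one SCC of size 2.
That gives 3 strongly connected components.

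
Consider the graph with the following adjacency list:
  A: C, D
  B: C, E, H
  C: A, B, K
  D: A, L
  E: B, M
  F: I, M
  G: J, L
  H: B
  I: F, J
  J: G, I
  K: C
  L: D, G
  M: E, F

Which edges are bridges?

The edges on the cycle F-I-J-G-L-D-A-C-B-E-M-F are not bridges since each lies on that cycle.
But removing K-C disconnects K from C; removing B-H disconnects B from H — these are bridges.

B-H, C-K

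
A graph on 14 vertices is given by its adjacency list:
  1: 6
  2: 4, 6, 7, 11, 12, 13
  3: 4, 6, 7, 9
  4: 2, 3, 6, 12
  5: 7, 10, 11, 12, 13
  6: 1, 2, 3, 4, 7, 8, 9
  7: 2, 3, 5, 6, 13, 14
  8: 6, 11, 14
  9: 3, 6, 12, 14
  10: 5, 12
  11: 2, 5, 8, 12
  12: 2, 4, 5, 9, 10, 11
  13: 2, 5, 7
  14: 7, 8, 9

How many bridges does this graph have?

The edges on the cycle 2-4-6-8-14-7-2 are not bridges since each lies on that cycle.
But removing 6-1 disconnects 6 from 1 — this is a bridge.

1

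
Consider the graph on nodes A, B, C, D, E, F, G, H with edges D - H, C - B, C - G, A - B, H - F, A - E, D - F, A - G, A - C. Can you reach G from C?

From C we can reach A, B, C, E, G, which includes G.

Yes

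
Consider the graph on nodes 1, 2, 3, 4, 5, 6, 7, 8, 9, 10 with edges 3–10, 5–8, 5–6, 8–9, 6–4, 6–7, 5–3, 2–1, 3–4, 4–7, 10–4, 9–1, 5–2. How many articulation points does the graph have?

Removing 5 increases the component count from 1 to 2, so 5 is a cut vertex.
By contrast removing 10 leaves 1 component; it is not a cut vertex. No other vertex is a cut vertex either.

1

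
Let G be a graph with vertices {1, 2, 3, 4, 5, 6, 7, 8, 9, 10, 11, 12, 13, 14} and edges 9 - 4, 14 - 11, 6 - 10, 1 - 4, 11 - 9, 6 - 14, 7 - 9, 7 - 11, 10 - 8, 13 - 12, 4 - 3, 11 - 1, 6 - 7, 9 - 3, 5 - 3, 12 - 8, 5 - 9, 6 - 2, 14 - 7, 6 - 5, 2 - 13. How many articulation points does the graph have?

1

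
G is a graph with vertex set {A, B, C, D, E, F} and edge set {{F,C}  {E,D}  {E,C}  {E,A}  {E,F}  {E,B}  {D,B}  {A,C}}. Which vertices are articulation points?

Removing E increases the component count from 1 to 2, so E is a cut vertex.
By contrast removing C leaves 1 component; it is not a cut vertex. No other vertex is a cut vertex either.

E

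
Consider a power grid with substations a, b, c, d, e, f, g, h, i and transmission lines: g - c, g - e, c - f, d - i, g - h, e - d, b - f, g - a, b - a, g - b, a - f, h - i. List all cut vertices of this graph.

Removing g increases the component count from 1 to 2, so g is a cut vertex.
By contrast removing c leaves 1 component; it is not a cut vertex. No other vertex is a cut vertex either.

g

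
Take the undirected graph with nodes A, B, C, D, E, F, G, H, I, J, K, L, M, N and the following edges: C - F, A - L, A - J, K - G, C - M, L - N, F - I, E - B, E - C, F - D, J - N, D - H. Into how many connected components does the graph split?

3

Starting from G we can reach G, K. That is one component of size 2.
Starting from A we can reach A, J, L, N. That is one component of size 4.
Starting from B we can reach B, C, D, E, F, H, I, M. That is one component of size 8.
Total: 3 components.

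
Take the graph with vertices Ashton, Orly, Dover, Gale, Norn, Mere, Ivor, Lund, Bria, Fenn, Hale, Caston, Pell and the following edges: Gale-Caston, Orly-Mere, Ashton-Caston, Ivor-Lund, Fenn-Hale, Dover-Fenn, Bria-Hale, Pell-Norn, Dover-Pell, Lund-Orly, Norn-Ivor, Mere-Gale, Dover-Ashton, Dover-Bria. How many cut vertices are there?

1

Removing Dover increases the component count from 1 to 2, so Dover is a cut vertex.
By contrast removing Gale leaves 1 component; it is not a cut vertex. No other vertex is a cut vertex either.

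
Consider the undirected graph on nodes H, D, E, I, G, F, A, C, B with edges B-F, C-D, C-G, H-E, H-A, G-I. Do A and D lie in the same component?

The component containing A is {A, E, H}, and D is not in it.

No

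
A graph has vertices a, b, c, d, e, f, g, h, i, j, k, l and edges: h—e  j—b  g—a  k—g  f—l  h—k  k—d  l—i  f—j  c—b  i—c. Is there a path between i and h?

No

The component containing i is {b, c, f, i, j, l}, and h is not in it.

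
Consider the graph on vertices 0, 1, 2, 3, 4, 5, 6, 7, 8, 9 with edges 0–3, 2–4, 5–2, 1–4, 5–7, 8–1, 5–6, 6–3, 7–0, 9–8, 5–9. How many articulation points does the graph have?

Removing 5 increases the component count from 1 to 2, so 5 is a cut vertex.
By contrast removing 2 leaves 1 component; it is not a cut vertex. No other vertex is a cut vertex either.

1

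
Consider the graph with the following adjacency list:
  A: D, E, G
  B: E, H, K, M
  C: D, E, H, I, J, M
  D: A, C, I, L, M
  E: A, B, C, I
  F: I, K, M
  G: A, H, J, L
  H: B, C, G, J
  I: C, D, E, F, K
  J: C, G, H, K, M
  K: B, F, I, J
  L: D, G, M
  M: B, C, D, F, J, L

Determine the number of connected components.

1

Starting from A we can reach A, B, C, D, E, F, G, H, I, J, K, L, M. That is one component of size 13.
Total: 1 component.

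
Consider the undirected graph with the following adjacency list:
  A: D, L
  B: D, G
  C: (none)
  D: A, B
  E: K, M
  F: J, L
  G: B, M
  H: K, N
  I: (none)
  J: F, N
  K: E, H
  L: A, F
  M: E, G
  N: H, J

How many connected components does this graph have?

3

C is isolated — a component by itself.
I is isolated — a component by itself.
Starting from A we can reach A, B, D, E, F, G, H, J, K, L, M, N. That is one component of size 12.
Total: 3 components.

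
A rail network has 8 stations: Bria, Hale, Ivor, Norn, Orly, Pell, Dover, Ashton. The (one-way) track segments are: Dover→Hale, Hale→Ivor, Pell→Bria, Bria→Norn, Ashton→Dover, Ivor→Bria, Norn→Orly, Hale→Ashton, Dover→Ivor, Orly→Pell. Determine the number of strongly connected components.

{Bria, Norn, Orly, Pell} are all mutually reachable — one SCC of size 4.
{Hale, Dover, Ashton} are all mutually reachable — one SCC of size 3.
{Ivor} is an SCC by itself.
That gives 3 strongly connected components.

3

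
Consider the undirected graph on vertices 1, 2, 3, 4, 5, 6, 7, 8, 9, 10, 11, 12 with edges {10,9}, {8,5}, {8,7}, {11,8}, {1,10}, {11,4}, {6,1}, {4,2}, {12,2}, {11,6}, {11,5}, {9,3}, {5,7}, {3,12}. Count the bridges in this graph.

0

The edges on the cycle 11-8-7-5-11 are not bridges since each lies on that cycle.
Every edge lies on some cycle, so there are no bridges.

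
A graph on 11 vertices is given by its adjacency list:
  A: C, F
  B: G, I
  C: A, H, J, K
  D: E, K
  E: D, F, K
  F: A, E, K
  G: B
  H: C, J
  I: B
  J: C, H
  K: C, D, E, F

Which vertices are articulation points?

Removing B increases the component count from 2 to 3, so B is a cut vertex.
Removing C increases the component count from 2 to 3, so C is a cut vertex.
By contrast removing D leaves 2 components; it is not a cut vertex. No other vertex is a cut vertex either.

B, C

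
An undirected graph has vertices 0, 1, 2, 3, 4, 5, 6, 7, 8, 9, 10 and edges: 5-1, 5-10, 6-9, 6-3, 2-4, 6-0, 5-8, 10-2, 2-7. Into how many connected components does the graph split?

2

Starting from 0 we can reach 0, 3, 6, 9. That is one component of size 4.
Starting from 1 we can reach 1, 2, 4, 5, 7, 8, 10. That is one component of size 7.
Total: 2 components.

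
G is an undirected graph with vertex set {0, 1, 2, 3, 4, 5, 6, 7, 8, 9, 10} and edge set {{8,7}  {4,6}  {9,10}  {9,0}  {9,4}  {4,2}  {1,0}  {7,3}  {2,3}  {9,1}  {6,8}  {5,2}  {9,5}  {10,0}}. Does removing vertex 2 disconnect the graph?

Deleting 2 leaves 1 component (was 1) (its neighbors 3, 4, 5 remain connected to each other), so 2 is not a cut vertex.

No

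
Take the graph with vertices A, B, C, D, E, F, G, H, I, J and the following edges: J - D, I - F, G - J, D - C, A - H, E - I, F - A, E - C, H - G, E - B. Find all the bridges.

The edges on the cycle E-I-F-A-H-G-J-D-C-E are not bridges since each lies on that cycle.
But removing E - B disconnects E from B — this is a bridge.

B-E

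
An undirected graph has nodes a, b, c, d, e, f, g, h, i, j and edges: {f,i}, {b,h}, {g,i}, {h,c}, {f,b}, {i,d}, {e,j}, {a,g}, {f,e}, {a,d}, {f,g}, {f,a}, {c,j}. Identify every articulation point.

f

Removing f increases the component count from 1 to 2, so f is a cut vertex.
By contrast removing g leaves 1 component; it is not a cut vertex. No other vertex is a cut vertex either.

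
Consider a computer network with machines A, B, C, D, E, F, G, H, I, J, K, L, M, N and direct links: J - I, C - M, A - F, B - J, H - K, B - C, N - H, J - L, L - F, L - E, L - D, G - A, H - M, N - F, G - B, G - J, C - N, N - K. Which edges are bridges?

The edges on the cycle G-B-J-L-F-A-G are not bridges since each lies on that cycle.
But removing D - L disconnects D from L; removing J - I disconnects J from I; removing L - E disconnects L from E — these are bridges.

D-L, E-L, I-J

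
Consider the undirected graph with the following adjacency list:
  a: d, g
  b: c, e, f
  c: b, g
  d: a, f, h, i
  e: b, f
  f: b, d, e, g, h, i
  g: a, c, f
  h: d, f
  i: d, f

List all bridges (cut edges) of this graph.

none

The edges on the cycle f-h-d-f are not bridges since each lies on that cycle.
Every edge lies on some cycle, so there are no bridges.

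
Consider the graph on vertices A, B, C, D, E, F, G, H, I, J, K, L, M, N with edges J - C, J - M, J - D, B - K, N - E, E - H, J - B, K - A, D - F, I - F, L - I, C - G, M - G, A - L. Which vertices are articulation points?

Removing E increases the component count from 2 to 3, so E is a cut vertex.
Removing J increases the component count from 2 to 3, so J is a cut vertex.
By contrast removing G leaves 2 components; it is not a cut vertex. No other vertex is a cut vertex either.

E, J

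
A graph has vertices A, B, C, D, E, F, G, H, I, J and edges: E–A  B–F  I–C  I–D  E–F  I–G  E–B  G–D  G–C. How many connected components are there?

4

H is isolated — a component by itself.
J is isolated — a component by itself.
Starting from A we can reach A, B, E, F. That is one component of size 4.
Starting from C we can reach C, D, G, I. That is one component of size 4.
Total: 4 components.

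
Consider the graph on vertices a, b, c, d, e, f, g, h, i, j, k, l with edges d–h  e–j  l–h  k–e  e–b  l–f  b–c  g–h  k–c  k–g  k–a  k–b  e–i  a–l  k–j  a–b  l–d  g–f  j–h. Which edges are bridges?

e-i

The edges on the cycle k-g-h-j-e-k are not bridges since each lies on that cycle.
But removing i–e disconnects i from e — this is a bridge.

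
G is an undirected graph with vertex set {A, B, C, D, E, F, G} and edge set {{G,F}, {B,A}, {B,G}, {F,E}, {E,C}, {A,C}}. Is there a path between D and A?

The component containing D is {D}, and A is not in it.

No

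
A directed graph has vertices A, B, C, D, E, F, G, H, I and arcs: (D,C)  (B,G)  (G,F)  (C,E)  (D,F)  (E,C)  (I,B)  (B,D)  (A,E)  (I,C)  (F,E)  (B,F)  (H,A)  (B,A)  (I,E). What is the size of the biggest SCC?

2

{C, E} are all mutually reachable — one SCC of size 2.
{F} is an SCC by itself.
{B} is an SCC by itself.
{D} is an SCC by itself.
{I} is an SCC by itself.
(and 3 more singleton SCCs)
The largest has 2 vertices.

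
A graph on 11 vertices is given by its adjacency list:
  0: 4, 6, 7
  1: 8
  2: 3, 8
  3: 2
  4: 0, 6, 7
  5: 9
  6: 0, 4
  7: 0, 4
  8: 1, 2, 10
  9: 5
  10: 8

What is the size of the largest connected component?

Starting from 5 we can reach 5, 9. That is one component of size 2.
Starting from 0 we can reach 0, 4, 6, 7. That is one component of size 4.
Starting from 1 we can reach 1, 2, 3, 8, 10. That is one component of size 5.
The largest has 5 vertices.

5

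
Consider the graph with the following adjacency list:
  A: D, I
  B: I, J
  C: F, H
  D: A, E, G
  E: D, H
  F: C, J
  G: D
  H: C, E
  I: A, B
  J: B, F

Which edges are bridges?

D-G

The edges on the cycle E-D-A-I-B-J-F-C-H-E are not bridges since each lies on that cycle.
But removing D-G disconnects D from G — this is a bridge.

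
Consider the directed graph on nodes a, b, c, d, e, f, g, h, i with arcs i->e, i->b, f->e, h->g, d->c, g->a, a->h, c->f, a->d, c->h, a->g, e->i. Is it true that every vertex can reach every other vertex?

There is no directed path from e to f, so the graph is not strongly connected.

No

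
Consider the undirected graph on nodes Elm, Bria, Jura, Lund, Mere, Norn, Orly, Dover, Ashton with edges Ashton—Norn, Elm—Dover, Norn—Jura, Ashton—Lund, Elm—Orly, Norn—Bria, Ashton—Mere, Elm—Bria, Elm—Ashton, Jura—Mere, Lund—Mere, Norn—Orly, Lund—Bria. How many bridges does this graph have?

The edges on the cycle Ashton-Lund-Mere-Ashton are not bridges since each lies on that cycle.
But removing Dover—Elm disconnects Dover from Elm — this is a bridge.

1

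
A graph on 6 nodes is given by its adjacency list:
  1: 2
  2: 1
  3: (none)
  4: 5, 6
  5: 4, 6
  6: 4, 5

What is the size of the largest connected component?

3

3 is isolated — a component by itself.
Starting from 1 we can reach 1, 2. That is one component of size 2.
Starting from 4 we can reach 4, 5, 6. That is one component of size 3.
The largest has 3 vertices.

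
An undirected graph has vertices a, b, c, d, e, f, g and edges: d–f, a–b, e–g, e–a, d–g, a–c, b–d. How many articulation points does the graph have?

2

Removing a increases the component count from 1 to 2, so a is a cut vertex.
Removing d increases the component count from 1 to 2, so d is a cut vertex.
By contrast removing b leaves 1 component; it is not a cut vertex. No other vertex is a cut vertex either.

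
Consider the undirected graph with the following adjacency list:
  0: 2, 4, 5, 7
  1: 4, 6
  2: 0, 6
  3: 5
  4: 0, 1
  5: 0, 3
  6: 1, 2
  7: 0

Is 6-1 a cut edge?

No

After removing 6-1, the path 6-2-0-4-1 still connects them, so the edge is not a bridge.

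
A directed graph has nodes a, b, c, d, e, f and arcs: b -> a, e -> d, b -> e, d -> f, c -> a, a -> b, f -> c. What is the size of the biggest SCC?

6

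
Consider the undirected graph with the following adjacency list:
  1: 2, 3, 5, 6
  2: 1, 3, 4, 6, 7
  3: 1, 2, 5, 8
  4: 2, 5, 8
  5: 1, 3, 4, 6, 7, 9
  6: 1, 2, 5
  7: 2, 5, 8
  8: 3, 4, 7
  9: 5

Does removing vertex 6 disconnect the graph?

Deleting 6 leaves 1 component (was 1) (its neighbors 1, 2, 5 remain connected to each other), so 6 is not a cut vertex.

No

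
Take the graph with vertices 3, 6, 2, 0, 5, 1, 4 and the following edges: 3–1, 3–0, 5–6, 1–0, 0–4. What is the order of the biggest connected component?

4

2 is isolated — a component by itself.
Starting from 5 we can reach 5, 6. That is one component of size 2.
Starting from 0 we can reach 0, 1, 3, 4. That is one component of size 4.
The largest has 4 vertices.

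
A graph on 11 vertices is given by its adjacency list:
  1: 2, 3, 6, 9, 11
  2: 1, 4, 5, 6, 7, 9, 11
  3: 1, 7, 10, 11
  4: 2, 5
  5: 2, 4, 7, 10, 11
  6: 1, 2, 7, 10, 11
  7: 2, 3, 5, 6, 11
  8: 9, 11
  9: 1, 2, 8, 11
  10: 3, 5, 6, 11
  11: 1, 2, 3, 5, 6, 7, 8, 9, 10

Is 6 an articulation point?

No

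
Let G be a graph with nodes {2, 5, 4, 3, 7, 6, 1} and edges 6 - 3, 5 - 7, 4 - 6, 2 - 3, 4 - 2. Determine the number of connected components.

3

1 is isolated — a component by itself.
Starting from 5 we can reach 5, 7. That is one component of size 2.
Starting from 2 we can reach 2, 3, 4, 6. That is one component of size 4.
Total: 3 components.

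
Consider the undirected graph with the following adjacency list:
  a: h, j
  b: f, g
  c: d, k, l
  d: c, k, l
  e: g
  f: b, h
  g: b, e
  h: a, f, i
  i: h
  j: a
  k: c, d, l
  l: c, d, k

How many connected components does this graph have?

2

Starting from c we can reach c, d, k, l. That is one component of size 4.
Starting from a we can reach a, b, e, f, g, h, i, j. That is one component of size 8.
Total: 2 components.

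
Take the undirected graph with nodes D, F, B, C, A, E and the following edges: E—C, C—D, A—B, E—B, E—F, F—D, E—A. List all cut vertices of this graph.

Removing E increases the component count from 1 to 2, so E is a cut vertex.
By contrast removing F leaves 1 component; it is not a cut vertex. No other vertex is a cut vertex either.

E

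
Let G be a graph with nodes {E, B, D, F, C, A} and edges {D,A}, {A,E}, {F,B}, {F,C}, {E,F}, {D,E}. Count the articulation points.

2

Removing E increases the component count from 1 to 2, so E is a cut vertex.
Removing F increases the component count from 1 to 3, so F is a cut vertex.
By contrast removing B leaves 1 component; it is not a cut vertex. No other vertex is a cut vertex either.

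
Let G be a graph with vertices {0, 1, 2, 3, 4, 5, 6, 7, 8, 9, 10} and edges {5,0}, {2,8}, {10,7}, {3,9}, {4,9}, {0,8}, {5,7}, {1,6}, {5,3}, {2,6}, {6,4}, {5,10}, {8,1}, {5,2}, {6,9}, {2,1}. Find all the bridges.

The edges on the cycle 5-10-7-5 are not bridges since each lies on that cycle.
Every edge lies on some cycle, so there are no bridges.

none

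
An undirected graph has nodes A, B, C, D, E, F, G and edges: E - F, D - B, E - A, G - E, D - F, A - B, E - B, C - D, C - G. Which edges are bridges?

The edges on the cycle E-A-B-E are not bridges since each lies on that cycle.
Every edge lies on some cycle, so there are no bridges.

none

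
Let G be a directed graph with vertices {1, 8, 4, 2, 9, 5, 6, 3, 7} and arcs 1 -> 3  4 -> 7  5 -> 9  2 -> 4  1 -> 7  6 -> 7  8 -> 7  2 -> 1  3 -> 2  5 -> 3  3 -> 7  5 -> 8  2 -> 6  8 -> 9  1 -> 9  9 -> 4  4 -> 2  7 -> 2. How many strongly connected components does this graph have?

3

{1, 2, 3, 4, 6, 7, 9} are all mutually reachable — one SCC of size 7.
{5} is an SCC by itself.
{8} is an SCC by itself.
That gives 3 strongly connected components.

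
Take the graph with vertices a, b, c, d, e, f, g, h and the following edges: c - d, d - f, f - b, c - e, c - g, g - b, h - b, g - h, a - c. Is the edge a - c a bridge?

Yes

Removing a - c leaves no path between a and c: the component count goes from 1 to 2. So it is a bridge.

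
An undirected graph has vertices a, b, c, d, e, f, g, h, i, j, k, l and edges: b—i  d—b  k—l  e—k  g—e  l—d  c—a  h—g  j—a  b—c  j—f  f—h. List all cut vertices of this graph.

b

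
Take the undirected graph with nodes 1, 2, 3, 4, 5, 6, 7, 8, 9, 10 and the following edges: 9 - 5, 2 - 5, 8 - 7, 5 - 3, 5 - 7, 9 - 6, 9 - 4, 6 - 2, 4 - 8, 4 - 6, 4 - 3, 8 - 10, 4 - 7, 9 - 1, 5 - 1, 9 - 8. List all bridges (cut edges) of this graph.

The edges on the cycle 4-8-7-5-2-6-4 are not bridges since each lies on that cycle.
But removing 10 - 8 disconnects 10 from 8 — this is a bridge.

10-8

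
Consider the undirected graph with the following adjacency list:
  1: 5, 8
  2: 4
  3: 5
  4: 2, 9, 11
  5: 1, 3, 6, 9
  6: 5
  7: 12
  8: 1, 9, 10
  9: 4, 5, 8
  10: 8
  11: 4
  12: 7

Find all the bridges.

The edges on the cycle 9-5-1-8-9 are not bridges since each lies on that cycle.
But removing 3-5 disconnects 3 from 5; removing 4-11 disconnects 4 from 11; removing 4-9 disconnects 4 from 9; removing 12-7 disconnects 12 from 7 — these are bridges.
In total 7 edges are bridges.

10-8, 11-4, 12-7, 2-4, 3-5, 4-9, 5-6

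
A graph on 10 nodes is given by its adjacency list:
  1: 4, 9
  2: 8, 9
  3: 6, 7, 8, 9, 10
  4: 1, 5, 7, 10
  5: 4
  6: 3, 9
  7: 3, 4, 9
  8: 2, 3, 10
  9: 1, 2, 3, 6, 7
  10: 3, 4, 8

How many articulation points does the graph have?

Removing 4 increases the component count from 1 to 2, so 4 is a cut vertex.
By contrast removing 7 leaves 1 component; it is not a cut vertex. No other vertex is a cut vertex either.

1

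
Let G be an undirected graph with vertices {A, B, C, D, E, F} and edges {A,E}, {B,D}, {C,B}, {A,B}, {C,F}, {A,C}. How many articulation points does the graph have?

3

Removing A increases the component count from 1 to 2, so A is a cut vertex.
Removing B increases the component count from 1 to 2, so B is a cut vertex.
Removing C increases the component count from 1 to 2, so C is a cut vertex.
By contrast removing D leaves 1 component; it is not a cut vertex. No other vertex is a cut vertex either.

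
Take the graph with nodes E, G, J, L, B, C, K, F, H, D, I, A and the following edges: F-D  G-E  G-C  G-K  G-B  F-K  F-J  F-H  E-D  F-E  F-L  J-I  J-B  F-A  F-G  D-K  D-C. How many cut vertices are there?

2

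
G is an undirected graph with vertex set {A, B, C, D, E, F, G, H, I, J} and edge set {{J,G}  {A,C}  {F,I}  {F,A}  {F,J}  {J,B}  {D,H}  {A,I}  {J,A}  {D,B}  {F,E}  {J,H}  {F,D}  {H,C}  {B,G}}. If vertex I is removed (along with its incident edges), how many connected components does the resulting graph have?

With I gone, the remaining components are: {A, B, C, D, E, F, G, H, J}.
That is 1 component.

1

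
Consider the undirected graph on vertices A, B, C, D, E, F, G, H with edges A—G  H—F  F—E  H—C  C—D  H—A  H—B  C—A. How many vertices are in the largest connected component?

8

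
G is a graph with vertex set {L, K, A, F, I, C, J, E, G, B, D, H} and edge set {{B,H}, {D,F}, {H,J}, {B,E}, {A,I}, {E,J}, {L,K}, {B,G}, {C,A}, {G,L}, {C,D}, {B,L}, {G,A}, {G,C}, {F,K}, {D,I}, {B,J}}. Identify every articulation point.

Removing B increases the component count from 1 to 2, so B is a cut vertex.
By contrast removing G leaves 1 component; it is not a cut vertex. No other vertex is a cut vertex either.

B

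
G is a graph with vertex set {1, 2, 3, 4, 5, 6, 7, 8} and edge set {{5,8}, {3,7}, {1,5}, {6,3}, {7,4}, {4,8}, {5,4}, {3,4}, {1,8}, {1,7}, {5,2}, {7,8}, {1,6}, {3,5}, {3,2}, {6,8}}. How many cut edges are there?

0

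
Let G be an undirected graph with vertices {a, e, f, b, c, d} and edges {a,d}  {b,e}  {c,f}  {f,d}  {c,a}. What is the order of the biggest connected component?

Starting from b we can reach b, e. That is one component of size 2.
Starting from a we can reach a, c, d, f. That is one component of size 4.
The largest has 4 vertices.

4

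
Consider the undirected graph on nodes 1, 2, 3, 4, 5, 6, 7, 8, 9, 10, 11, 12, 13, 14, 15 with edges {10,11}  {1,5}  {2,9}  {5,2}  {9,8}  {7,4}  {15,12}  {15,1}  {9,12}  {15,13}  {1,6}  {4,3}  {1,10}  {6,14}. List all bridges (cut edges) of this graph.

1-10, 1-6, 10-11, 13-15, 14-6, 3-4, 4-7, 8-9

The edges on the cycle 15-1-5-2-9-12-15 are not bridges since each lies on that cycle.
But removing 1—6 disconnects 1 from 6; removing 1—10 disconnects 1 from 10; removing 9—8 disconnects 9 from 8; removing 6—14 disconnects 6 from 14 — these are bridges.
In total 8 edges are bridges.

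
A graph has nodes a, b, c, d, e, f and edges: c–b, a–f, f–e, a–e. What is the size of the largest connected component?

3

d is isolated — a component by itself.
Starting from b we can reach b, c. That is one component of size 2.
Starting from a we can reach a, e, f. That is one component of size 3.
The largest has 3 vertices.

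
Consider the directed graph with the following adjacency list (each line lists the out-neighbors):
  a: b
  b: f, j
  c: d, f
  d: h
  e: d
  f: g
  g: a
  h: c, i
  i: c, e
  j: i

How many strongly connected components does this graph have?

1

{a, b, c, d, e, f, g, h, i, j} are all mutually reachable — one SCC of size 10.
That gives 1 strongly connected component.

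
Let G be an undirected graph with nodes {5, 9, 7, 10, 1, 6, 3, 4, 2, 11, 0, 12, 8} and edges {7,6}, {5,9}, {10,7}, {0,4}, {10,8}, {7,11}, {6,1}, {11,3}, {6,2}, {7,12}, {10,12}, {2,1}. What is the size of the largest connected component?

9

Starting from 5 we can reach 5, 9. That is one component of size 2.
Starting from 0 we can reach 0, 4. That is one component of size 2.
Starting from 1 we can reach 1, 2, 3, 6, 7, 8, 10, 11, 12. That is one component of size 9.
The largest has 9 vertices.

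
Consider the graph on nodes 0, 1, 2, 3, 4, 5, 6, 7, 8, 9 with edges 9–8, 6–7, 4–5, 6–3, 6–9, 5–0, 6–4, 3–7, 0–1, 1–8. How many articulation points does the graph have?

1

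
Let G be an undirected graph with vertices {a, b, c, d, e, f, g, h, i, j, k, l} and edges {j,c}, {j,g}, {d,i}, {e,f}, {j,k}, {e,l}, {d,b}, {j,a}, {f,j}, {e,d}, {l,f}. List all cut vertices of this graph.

d, e, f, j

Removing d increases the component count from 2 to 4, so d is a cut vertex.
Removing e increases the component count from 2 to 3, so e is a cut vertex.
Removing f increases the component count from 2 to 3, so f is a cut vertex.
Likewise j is a cut vertex.
By contrast removing i leaves 2 components; it is not a cut vertex. No other vertex is a cut vertex either.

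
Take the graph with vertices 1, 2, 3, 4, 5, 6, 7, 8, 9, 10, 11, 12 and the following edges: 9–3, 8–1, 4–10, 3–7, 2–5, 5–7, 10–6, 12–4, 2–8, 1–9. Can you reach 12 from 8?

The component containing 8 is {1, 2, 3, 5, 7, 8, 9}, and 12 is not in it.

No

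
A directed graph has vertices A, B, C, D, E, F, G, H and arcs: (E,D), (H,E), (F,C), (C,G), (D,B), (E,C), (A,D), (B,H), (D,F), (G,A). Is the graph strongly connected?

Yes

From F we can reach every vertex (A, B, C, D, E, F, G, H), and every vertex can reach F (A, B, C, D, E, F, G, H). So the whole graph is one strongly connected component.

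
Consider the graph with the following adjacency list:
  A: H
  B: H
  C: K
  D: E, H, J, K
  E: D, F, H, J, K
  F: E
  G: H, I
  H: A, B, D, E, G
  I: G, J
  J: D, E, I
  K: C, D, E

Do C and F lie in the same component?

From C we can reach A, B, C, D, E, F, G, H, I, J, K, which includes F.

Yes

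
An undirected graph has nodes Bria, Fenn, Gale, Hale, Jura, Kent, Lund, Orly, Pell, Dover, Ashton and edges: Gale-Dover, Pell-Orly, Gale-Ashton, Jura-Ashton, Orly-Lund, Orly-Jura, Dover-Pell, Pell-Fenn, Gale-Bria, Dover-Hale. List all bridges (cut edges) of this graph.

The edges on the cycle Gale-Dover-Pell-Orly-Jura-Ashton-Gale are not bridges since each lies on that cycle.
But removing Dover-Hale disconnects Dover from Hale; removing Orly-Lund disconnects Orly from Lund; removing Fenn-Pell disconnects Fenn from Pell; removing Gale-Bria disconnects Gale from Bria — these are bridges.

Bria-Gale, Dover-Hale, Fenn-Pell, Lund-Orly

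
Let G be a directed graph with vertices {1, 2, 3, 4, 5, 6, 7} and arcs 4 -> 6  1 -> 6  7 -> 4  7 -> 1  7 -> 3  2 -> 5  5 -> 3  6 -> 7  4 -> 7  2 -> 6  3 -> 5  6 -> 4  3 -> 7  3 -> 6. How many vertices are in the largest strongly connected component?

6

{1, 3, 4, 5, 6, 7} are all mutually reachable — one SCC of size 6.
{2} is an SCC by itself.
The largest has 6 vertices.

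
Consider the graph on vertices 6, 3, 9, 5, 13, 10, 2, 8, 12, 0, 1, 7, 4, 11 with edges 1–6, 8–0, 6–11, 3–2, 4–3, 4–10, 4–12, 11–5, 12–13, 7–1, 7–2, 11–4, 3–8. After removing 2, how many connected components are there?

With 2 gone, the remaining components are: {9}; {0, 1, 3, 4, 5, 6, 7, 8, 10, 11, 12, 13}.
That is 2 components.

2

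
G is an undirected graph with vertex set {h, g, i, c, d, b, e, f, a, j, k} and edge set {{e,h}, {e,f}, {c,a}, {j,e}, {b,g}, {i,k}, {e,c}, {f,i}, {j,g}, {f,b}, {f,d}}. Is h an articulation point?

No

Deleting h leaves 1 component (was 1), so h is not a cut vertex.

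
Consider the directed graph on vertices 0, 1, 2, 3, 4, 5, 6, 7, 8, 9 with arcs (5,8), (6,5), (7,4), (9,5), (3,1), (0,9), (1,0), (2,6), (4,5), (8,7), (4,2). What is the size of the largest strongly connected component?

6

{2, 4, 5, 6, 7, 8} are all mutually reachable — one SCC of size 6.
{0} is an SCC by itself.
{1} is an SCC by itself.
{3} is an SCC by itself.
{9} is an SCC by itself.
The largest has 6 vertices.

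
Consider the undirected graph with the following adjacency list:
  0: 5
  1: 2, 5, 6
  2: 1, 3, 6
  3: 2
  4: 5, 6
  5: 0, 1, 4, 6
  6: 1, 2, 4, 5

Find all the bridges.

0-5, 2-3

The edges on the cycle 1-2-6-1 are not bridges since each lies on that cycle.
But removing 3-2 disconnects 3 from 2; removing 5-0 disconnects 5 from 0 — these are bridges.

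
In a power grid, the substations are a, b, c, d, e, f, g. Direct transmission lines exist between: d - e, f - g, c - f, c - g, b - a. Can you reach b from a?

Yes

From a we can reach a, b, which includes b.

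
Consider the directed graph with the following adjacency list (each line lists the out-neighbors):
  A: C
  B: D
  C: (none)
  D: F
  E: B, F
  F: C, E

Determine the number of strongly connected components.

{B, D, E, F} are all mutually reachable — one SCC of size 4.
{C} is an SCC by itself.
{A} is an SCC by itself.
That gives 3 strongly connected components.

3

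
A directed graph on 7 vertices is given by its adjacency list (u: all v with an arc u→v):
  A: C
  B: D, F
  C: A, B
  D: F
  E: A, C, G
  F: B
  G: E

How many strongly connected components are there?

{B, D, F} are all mutually reachable — one SCC of size 3.
{E, G} are all mutually reachable — one SCC of size 2.
{A, C} are all mutually reachable — one SCC of size 2.
That gives 3 strongly connected components.

3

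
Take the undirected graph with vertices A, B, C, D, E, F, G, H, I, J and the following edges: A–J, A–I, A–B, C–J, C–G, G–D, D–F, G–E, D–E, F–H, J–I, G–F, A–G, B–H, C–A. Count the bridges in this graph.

0

The edges on the cycle C-A-B-H-F-G-C are not bridges since each lies on that cycle.
Every edge lies on some cycle, so there are no bridges.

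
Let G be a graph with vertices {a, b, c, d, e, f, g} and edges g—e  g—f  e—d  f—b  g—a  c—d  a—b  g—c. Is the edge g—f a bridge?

No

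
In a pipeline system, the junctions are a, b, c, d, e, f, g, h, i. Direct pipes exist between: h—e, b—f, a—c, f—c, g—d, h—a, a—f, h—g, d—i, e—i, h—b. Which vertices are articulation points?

Removing h increases the component count from 1 to 2, so h is a cut vertex.
By contrast removing f leaves 1 component; it is not a cut vertex. No other vertex is a cut vertex either.

h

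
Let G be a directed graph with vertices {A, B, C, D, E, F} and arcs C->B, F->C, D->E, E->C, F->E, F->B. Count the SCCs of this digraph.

{C} is an SCC by itself.
{A} is an SCC by itself.
{B} is an SCC by itself.
{D} is an SCC by itself.
{E} is an SCC by itself.
(and 1 more singleton SCC)
That gives 6 strongly connected components.

6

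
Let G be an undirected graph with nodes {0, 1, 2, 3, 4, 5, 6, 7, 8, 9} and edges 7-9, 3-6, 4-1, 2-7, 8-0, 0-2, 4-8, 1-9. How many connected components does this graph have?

5 is isolated — a component by itself.
Starting from 3 we can reach 3, 6. That is one component of size 2.
Starting from 0 we can reach 0, 1, 2, 4, 7, 8, 9. That is one component of size 7.
Total: 3 components.

3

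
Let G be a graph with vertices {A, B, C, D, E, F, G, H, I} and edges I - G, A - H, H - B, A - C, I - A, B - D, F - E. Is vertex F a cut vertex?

Deleting F leaves 2 components (was 2), so F is not a cut vertex.

No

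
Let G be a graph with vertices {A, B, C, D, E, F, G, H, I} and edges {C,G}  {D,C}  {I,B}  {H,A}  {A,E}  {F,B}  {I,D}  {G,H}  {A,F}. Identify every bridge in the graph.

The edges on the cycle I-D-C-G-H-A-F-B-I are not bridges since each lies on that cycle.
But removing E–A disconnects E from A — this is a bridge.

A-E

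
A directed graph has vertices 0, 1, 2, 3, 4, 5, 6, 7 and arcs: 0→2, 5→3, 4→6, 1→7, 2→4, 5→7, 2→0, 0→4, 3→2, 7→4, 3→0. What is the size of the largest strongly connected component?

{0, 2} are all mutually reachable — one SCC of size 2.
{1} is an SCC by itself.
{6} is an SCC by itself.
{4} is an SCC by itself.
{3} is an SCC by itself.
(and 2 more singleton SCCs)
The largest has 2 vertices.

2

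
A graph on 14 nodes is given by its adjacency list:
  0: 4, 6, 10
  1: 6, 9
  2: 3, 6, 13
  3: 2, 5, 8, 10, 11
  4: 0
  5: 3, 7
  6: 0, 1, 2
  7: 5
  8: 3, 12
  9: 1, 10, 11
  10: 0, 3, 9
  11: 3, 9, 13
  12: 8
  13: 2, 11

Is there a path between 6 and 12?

From 6 we can reach 0, 1, 2, 3, 4, 5, 6, 7, 8, 9, 10, 11, 12, 13, which includes 12.

Yes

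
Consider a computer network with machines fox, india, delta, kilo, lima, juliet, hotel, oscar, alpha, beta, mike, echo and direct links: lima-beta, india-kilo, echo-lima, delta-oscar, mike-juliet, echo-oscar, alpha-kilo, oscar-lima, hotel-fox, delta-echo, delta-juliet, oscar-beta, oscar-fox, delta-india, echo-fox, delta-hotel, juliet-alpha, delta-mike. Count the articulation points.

1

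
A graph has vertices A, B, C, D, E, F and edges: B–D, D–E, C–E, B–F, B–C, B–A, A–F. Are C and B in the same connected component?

Yes

From C we can reach A, B, C, D, E, F, which includes B.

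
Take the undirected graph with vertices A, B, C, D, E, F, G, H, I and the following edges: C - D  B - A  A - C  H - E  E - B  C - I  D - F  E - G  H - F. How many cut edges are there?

2

The edges on the cycle H-E-B-A-C-D-F-H are not bridges since each lies on that cycle.
But removing G - E disconnects G from E; removing C - I disconnects C from I — these are bridges.
That makes 2 bridges.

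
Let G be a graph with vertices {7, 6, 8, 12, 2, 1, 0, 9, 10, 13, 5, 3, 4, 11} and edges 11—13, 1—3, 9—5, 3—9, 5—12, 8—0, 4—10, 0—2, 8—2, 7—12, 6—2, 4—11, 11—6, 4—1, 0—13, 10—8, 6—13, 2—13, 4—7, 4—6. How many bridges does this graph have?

0

The edges on the cycle 8-0-2-8 are not bridges since each lies on that cycle.
Every edge lies on some cycle, so there are no bridges.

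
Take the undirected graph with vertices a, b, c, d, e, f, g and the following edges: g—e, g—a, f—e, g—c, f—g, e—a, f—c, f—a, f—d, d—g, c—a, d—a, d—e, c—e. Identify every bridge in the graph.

none

The edges on the cycle f-d-g-c-f are not bridges since each lies on that cycle.
Every edge lies on some cycle, so there are no bridges.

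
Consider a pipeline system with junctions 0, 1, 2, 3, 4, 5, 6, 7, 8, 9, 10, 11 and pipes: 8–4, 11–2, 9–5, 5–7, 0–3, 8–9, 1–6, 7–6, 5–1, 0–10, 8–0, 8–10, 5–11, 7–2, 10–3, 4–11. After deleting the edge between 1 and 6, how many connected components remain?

1 and 6 are still connected via 1-5-7-6, so the component count stays at 1.

1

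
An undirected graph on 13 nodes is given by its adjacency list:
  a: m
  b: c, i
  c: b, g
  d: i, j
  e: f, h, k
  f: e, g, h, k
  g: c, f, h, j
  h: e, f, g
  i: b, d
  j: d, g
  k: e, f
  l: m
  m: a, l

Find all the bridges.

The edges on the cycle g-c-b-i-d-j-g are not bridges since each lies on that cycle.
But removing a-m disconnects a from m; removing m-l disconnects m from l — these are bridges.

a-m, l-m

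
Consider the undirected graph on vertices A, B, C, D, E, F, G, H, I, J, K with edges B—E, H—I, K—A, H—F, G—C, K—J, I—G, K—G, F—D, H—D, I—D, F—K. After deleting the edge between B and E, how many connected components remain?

3

Before removal there are 2 components.
B—E is a bridge — removing it separates B's side from E's side.
After removal: 3 components.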